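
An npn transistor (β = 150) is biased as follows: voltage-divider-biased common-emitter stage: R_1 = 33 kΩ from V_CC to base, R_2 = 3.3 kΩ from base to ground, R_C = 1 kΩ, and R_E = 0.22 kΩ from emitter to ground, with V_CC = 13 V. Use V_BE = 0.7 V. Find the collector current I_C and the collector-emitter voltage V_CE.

I_C ≈ 2 mA, V_CE ≈ 11 V

Thevenize the base divider: V_Th = V_CC·R_2/(R_1+R_2) = 13×3.3/36.3 = 1.18 V, R_Th = R_1‖R_2 = 3 kΩ.
Base-emitter loop: V_Th = I_B·R_Th + V_BE + (β+1)I_B·R_E, so I_B = (1.18 − 0.7) / (3 + 151×0.22) = 0.0133 mA.
I_C = β·I_B = 150×0.0133 = 2 mA, and I_E = (β+1)I_B = 2.01 mA.
V_CE = V_CC − I_C·R_C − I_E·R_E = 13 − 2×1 − 2.01×0.22 = 10.6 V.
V_CE = 10.6 V > 0.2 V confirms active-region operation.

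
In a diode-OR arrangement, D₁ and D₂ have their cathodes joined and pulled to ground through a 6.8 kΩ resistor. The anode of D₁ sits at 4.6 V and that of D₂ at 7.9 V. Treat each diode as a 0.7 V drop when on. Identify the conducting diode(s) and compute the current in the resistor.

Only D₂ conducts; I_R ≈ 1.1 mA

Assume both conduct. Then node N would need to be at both 4.6−0.7 = 3.9 V and 7.9−0.7 = 7.2 V, which is impossible.
Assume only D₂ conducts: V_N = 7.9 − 0.7 = 7.2 V, so I_R = 7.2/6.8 = 1.06 mA.
Check D₁: its anode-to-cathode voltage is 4.6 − 7.2 = -2.6 V < 0.7 V, so it is off. The assumption is consistent.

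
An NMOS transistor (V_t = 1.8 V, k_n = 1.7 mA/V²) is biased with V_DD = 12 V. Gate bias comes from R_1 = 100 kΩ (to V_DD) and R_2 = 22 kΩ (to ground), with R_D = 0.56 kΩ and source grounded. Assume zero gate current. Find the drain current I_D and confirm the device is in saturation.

V_G = V_DD·R_2/(R_1+R_2) = 12×22/122 = 2.16 V. With the source grounded, V_GS = V_G = 2.16 V.
Assume saturation: I_D = (k_n/2)(V_GS − V_t)² = (1.7/2)×(2.16 − 1.8)² = 0.85×0.364² = 0.113 mA.
V_DS = V_DD − I_D·R_D = 12 − 0.113×0.56 = 11.9 V.
Saturation requires V_DS ≥ V_GS − V_t = 0.364 V; 11.9 ≥ 0.364 ✓.

I_D ≈ 0.11 mA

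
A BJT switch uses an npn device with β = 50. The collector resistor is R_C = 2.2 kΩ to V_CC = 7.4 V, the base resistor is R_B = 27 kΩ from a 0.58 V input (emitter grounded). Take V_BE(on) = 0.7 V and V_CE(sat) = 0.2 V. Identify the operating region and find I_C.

V_BB = 0.58 V ≤ V_BE(on) = 0.7 V, so the base-emitter junction is not forward biased.
The transistor is in cutoff: I_B = I_C = 0.

cutoff; I_C ≈ 0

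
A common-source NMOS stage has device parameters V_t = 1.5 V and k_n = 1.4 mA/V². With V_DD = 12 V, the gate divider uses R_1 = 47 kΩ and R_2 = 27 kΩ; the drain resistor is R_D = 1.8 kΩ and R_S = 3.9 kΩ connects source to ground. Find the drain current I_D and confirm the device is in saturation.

I_D ≈ 0.52 mA

V_G = V_DD·R_2/(R_1+R_2) = 12×27/74 = 4.38 V.
Assume saturation: I_D = (k_n/2)(V_GS − V_t)² with V_GS = V_G − I_D·R_S = 4.38 − 3.9·I_D.
Substituting gives 10.6·I_D² − 16.7·I_D + 5.8 = 0, with roots I_D = 0.518 or 1.05 mA.
The root I_D = 1.05 mA gives V_GS = 0.274 V ≤ V_t, so take I_D = 0.518 mA.
Then V_GS = 2.36 V and V_DS = V_DD − I_D(R_D+R_S) = 12 − 0.518×5.7 = 9.05 V.
Saturation requires V_DS ≥ V_GS − V_t = 0.86 V; 9.05 ≥ 0.86 ✓.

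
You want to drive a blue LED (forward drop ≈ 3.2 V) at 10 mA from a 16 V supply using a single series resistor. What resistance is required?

R ≈ 1.3 kΩ

The resistor drops V_S − V_D = 16 − 3.2 = 12.8 V at 10 mA.
R = 12.8 V / 10 mA = 1.28 kΩ.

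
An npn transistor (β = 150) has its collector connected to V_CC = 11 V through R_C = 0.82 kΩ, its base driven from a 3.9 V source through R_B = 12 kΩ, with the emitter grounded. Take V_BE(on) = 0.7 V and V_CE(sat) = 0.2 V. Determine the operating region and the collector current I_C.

Assume active: I_B = (3.9 − 0.7)/12 = 0.267 mA, giving I_C = β·I_B = 40 mA.
But then V_CE = 11 − 40×0.82 = -21.8 V < V_CE(sat) = 0.2 V — impossible in the active region.
So the transistor is saturated. With V_CE = 0.2 V, I_C = (V_CC − 0.2)/R_C = 10.8/0.82 = 13.2 mA.
Check: β·I_B = 40 mA > I_C = 13.2 mA, confirming saturation.

saturation; I_C ≈ 13 mA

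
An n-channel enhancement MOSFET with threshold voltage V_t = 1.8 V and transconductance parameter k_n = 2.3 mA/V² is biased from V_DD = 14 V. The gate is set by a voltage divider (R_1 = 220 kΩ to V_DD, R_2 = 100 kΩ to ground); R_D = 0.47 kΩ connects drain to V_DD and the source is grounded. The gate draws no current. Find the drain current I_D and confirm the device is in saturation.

V_G = V_DD·R_2/(R_1+R_2) = 14×100/320 = 4.38 V. With the source grounded, V_GS = V_G = 4.38 V.
Assume saturation: I_D = (k_n/2)(V_GS − V_t)² = (2.3/2)×(4.38 − 1.8)² = 1.15×2.58² = 7.63 mA.
V_DS = V_DD − I_D·R_D = 14 − 7.63×0.47 = 10.4 V.
Saturation requires V_DS ≥ V_GS − V_t = 2.58 V; 10.4 ≥ 2.58 ✓.

I_D ≈ 7.6 mA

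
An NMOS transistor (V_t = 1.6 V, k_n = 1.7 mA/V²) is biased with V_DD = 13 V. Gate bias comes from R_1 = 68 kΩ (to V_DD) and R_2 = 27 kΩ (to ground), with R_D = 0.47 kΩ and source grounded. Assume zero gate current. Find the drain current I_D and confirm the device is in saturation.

V_G = V_DD·R_2/(R_1+R_2) = 13×27/95 = 3.69 V. With the source grounded, V_GS = V_G = 3.69 V.
Assume saturation: I_D = (k_n/2)(V_GS − V_t)² = (1.7/2)×(3.69 − 1.6)² = 0.85×2.09² = 3.73 mA.
V_DS = V_DD − I_D·R_D = 13 − 3.73×0.47 = 11.2 V.
Saturation requires V_DS ≥ V_GS − V_t = 2.09 V; 11.2 ≥ 2.09 ✓.

I_D ≈ 3.7 mA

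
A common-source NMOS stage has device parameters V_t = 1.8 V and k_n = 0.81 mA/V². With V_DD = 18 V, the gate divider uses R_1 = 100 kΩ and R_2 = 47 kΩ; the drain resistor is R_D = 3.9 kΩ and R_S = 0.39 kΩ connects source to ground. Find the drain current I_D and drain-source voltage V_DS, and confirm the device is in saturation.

I_D ≈ 3.1 mA, V_DS ≈ 4.8 V

V_G = V_DD·R_2/(R_1+R_2) = 18×47/147 = 5.76 V.
Assume saturation: I_D = (k_n/2)(V_GS − V_t)² with V_GS = V_G − I_D·R_S = 5.76 − 0.39·I_D.
Substituting gives 0.0616·I_D² − 2.25·I_D + 6.34 = 0, with roots I_D = 3.08 or 33.4 mA.
The root I_D = 33.4 mA gives V_GS = -7.29 V ≤ V_t, so take I_D = 3.08 mA.
Then V_GS = 4.56 V and V_DS = V_DD − I_D(R_D+R_S) = 18 − 3.08×4.29 = 4.81 V.
Saturation requires V_DS ≥ V_GS − V_t = 2.76 V; 4.81 ≥ 2.76 ✓.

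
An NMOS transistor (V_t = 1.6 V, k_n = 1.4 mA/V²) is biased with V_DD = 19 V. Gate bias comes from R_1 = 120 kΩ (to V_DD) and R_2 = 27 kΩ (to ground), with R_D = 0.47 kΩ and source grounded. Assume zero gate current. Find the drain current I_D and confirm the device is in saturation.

V_G = V_DD·R_2/(R_1+R_2) = 19×27/147 = 3.49 V. With the source grounded, V_GS = V_G = 3.49 V.
Assume saturation: I_D = (k_n/2)(V_GS − V_t)² = (1.4/2)×(3.49 − 1.6)² = 0.7×1.89² = 2.5 mA.
V_DS = V_DD − I_D·R_D = 19 − 2.5×0.47 = 17.8 V.
Saturation requires V_DS ≥ V_GS − V_t = 1.89 V; 17.8 ≥ 1.89 ✓.

I_D ≈ 2.5 mA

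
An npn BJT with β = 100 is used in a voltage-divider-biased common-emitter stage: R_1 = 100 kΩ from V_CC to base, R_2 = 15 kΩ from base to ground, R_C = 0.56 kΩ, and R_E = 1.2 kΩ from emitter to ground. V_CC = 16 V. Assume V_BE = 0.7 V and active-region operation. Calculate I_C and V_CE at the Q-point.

Thevenize the base divider: V_Th = V_CC·R_2/(R_1+R_2) = 16×15/115 = 2.09 V, R_Th = R_1‖R_2 = 13 kΩ.
Base-emitter loop: V_Th = I_B·R_Th + V_BE + (β+1)I_B·R_E, so I_B = (2.09 − 0.7) / (13 + 101×1.2) = 0.0103 mA.
I_C = β·I_B = 100×0.0103 = 1.03 mA, and I_E = (β+1)I_B = 1.04 mA.
V_CE = V_CC − I_C·R_C − I_E·R_E = 16 − 1.03×0.56 − 1.04×1.2 = 14.2 V.
V_CE = 14.2 V > 0.2 V confirms active-region operation.

I_C ≈ 1 mA, V_CE ≈ 14 V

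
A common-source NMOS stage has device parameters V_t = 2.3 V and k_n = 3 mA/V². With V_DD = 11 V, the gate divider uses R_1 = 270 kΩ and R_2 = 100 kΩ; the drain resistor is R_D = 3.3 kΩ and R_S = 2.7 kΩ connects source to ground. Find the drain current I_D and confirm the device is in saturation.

I_D ≈ 0.14 mA

V_G = V_DD·R_2/(R_1+R_2) = 11×100/370 = 2.97 V.
Assume saturation: I_D = (k_n/2)(V_GS − V_t)² with V_GS = V_G − I_D·R_S = 2.97 − 2.7·I_D.
Substituting gives 10.9·I_D² − 6.45·I_D + 0.679 = 0, with roots I_D = 0.137 or 0.453 mA.
The root I_D = 0.453 mA gives V_GS = 1.75 V ≤ V_t, so take I_D = 0.137 mA.
Then V_GS = 2.6 V and V_DS = V_DD − I_D(R_D+R_S) = 11 − 0.137×6 = 10.2 V.
Saturation requires V_DS ≥ V_GS − V_t = 0.302 V; 10.2 ≥ 0.302 ✓.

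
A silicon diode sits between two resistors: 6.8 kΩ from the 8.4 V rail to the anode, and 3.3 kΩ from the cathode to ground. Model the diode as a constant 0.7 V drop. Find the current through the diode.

I ≈ 0.76 mA

The two resistors are in series with the diode, so KVL gives 8.4 = I·6.8 + 0.7 + I·3.3.
I = (8.4 − 0.7) / (6.8 + 3.3) kΩ = 7.7 / 10.1 = 0.762 mA.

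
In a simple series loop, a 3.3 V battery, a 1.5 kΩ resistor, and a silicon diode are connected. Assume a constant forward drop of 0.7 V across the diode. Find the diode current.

I ≈ 1.7 mA

KVL around the loop: 3.3 = V_D + I·R = 0.7 + I × 1.5 kΩ.
So I = (3.3 − 0.7) / 1.5 kΩ = 2.6 / 1.5 = 1.73 mA.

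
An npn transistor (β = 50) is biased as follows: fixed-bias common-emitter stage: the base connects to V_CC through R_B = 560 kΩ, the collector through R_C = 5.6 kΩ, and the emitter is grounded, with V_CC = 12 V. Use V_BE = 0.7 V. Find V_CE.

V_CE ≈ 6.3 V

Base loop: V_CC = I_B·R_B + V_BE, so I_B = (12 − 0.7)/560 kΩ = 0.0202 mA.
In the active region I_C = β·I_B = 50 × 0.0202 = 1.01 mA.
Collector loop: V_CE = V_CC − I_C·R_C = 12 − 1.01×5.6 = 6.35 V.
Since V_CE = 6.35 V > V_CE(sat) ≈ 0.2 V, the transistor is in the active region as assumed.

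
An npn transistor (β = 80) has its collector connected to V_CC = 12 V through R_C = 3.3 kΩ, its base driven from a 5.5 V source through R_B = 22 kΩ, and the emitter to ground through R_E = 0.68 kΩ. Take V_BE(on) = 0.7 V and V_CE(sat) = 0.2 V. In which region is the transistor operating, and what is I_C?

saturation; I_C ≈ 2.9 mA

Assume active: I_B = (5.5 − 0.7)/(22 + 81×0.68) = 0.0623 mA, I_C = β·I_B = 4.98 mA.
Then V_CE = 12 − 4.98×3.3 − 5.04×0.68 = -7.87 V < 0.2 V — the active assumption fails.
Re-solve with V_CE = 0.2 V. KCL at the emitter: V_E/R_E = (V_BB−0.7−V_E)/R_B + (V_CC−0.2−V_E)/R_C, giving V_E = 2.09 V.
I_C = (V_CC − 0.2 − V_E)/R_C = (11.8 − 2.09)/3.3 = 2.94 mA.
Check: I_B = (4.8 − 2.09)/22 = 0.123 mA, and β·I_B = 9.87 mA > I_C, confirming saturation.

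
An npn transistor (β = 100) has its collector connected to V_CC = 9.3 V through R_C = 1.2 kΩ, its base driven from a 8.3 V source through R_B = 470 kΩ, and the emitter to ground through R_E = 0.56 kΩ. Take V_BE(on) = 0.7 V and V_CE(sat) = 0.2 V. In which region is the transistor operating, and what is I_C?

active; I_C ≈ 1.4 mA

Assume active. Base-emitter loop: I_B = (V_BB − V_BE)/(R_B + (β+1)R_E) = (8.3 − 0.7)/(470 + 101×0.56) = 0.0144 mA.
I_C = β·I_B = 100×0.0144 = 1.44 mA.
V_CE = V_CC − I_C·R_C − I_E·R_E = 9.3 − 1.44×1.2 − 1.46×0.56 = 6.75 V > V_CE(sat), so the active-region assumption holds.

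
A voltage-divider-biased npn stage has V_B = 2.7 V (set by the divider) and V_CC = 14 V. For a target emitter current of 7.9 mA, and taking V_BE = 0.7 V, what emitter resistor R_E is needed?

V_E = V_B − V_BE = 2.7 − 0.7 = 2 V.
R_E = V_E / I_E = 2 / 7.9 = 0.253 kΩ.

R_E ≈ 0.25 kΩ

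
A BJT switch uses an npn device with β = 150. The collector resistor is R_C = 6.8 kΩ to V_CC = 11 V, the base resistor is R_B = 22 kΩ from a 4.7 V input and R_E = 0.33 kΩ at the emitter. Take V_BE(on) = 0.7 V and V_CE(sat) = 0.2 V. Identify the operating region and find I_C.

saturation; I_C ≈ 1.5 mA

Assume active: I_B = (4.7 − 0.7)/(22 + 151×0.33) = 0.0557 mA, I_C = β·I_B = 8.35 mA.
Then V_CE = 11 − 8.35×6.8 − 8.41×0.33 = -48.6 V < 0.2 V — the active assumption fails.
Re-solve with V_CE = 0.2 V. KCL at the emitter: V_E/R_E = (V_BB−0.7−V_E)/R_B + (V_CC−0.2−V_E)/R_C, giving V_E = 0.549 V.
I_C = (V_CC − 0.2 − V_E)/R_C = (10.8 − 0.549)/6.8 = 1.51 mA.
Check: I_B = (4 − 0.549)/22 = 0.157 mA, and β·I_B = 23.5 mA > I_C, confirming saturation.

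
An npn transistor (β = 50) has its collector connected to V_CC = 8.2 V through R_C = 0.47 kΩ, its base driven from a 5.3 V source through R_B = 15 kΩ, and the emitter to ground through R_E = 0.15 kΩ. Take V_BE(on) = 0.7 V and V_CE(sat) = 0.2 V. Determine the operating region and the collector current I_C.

active; I_C ≈ 10 mA

Assume active. Base-emitter loop: I_B = (V_BB − V_BE)/(R_B + (β+1)R_E) = (5.3 − 0.7)/(15 + 51×0.15) = 0.203 mA.
I_C = β·I_B = 50×0.203 = 10.2 mA.
V_CE = V_CC − I_C·R_C − I_E·R_E = 8.2 − 10.2×0.47 − 10.4×0.15 = 1.87 V > V_CE(sat), so the active-region assumption holds.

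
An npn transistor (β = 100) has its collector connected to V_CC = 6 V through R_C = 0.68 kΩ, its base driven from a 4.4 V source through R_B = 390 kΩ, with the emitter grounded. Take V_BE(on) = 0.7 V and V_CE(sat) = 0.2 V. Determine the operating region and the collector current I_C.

active; I_C ≈ 0.95 mA

Assume active. Base-emitter loop: I_B = (V_BB − V_BE)/R_B = (4.4 − 0.7)/390 = 0.00949 mA.
I_C = β·I_B = 100×0.00949 = 0.949 mA.
V_CE = V_CC − I_C·R_C = 6 − 0.949×0.68 = 5.35 V > V_CE(sat), so the active-region assumption holds.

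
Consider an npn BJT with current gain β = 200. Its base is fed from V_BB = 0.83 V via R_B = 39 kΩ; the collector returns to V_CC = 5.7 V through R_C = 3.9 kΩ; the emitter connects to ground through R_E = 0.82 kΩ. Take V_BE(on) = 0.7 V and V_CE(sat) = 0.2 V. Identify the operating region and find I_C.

active; I_C ≈ 0.13 mA

Assume active. Base-emitter loop: I_B = (V_BB − V_BE)/(R_B + (β+1)R_E) = (0.83 − 0.7)/(39 + 201×0.82) = 0.000638 mA.
I_C = β·I_B = 200×0.000638 = 0.128 mA.
V_CE = V_CC − I_C·R_C − I_E·R_E = 5.7 − 0.128×3.9 − 0.128×0.82 = 5.1 V > V_CE(sat), so the active-region assumption holds.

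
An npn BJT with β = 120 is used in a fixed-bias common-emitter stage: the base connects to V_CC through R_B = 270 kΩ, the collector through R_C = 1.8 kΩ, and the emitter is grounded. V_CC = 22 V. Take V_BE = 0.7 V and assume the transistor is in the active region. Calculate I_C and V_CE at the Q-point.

Base loop: V_CC = I_B·R_B + V_BE, so I_B = (22 − 0.7)/270 kΩ = 0.0789 mA.
In the active region I_C = β·I_B = 120 × 0.0789 = 9.47 mA.
Collector loop: V_CE = V_CC − I_C·R_C = 22 − 9.47×1.8 = 4.96 V.
Since V_CE = 4.96 V > V_CE(sat) ≈ 0.2 V, the transistor is in the active region as assumed.

I_C ≈ 9.5 mA, V_CE ≈ 5 V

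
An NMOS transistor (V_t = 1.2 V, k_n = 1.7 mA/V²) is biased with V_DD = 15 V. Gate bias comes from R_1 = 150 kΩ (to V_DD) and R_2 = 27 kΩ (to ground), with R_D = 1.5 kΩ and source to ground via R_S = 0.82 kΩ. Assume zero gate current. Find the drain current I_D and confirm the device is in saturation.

I_D ≈ 0.44 mA

V_G = V_DD·R_2/(R_1+R_2) = 15×27/177 = 2.29 V.
Assume saturation: I_D = (k_n/2)(V_GS − V_t)² with V_GS = V_G − I_D·R_S = 2.29 − 0.82·I_D.
Substituting gives 0.572·I_D² − 2.52·I_D + 1.01 = 0, with roots I_D = 0.445 or 3.96 mA.
The root I_D = 3.96 mA gives V_GS = -0.958 V ≤ V_t, so take I_D = 0.445 mA.
Then V_GS = 1.92 V and V_DS = V_DD − I_D(R_D+R_S) = 15 − 0.445×2.32 = 14 V.
Saturation requires V_DS ≥ V_GS − V_t = 0.723 V; 14 ≥ 0.723 ✓.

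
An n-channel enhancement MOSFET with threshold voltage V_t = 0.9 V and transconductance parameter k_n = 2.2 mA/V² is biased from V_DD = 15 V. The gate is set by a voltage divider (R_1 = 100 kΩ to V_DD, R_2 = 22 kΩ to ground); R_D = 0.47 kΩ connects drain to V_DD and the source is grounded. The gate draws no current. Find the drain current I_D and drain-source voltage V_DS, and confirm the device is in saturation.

V_G = V_DD·R_2/(R_1+R_2) = 15×22/122 = 2.7 V. With the source grounded, V_GS = V_G = 2.7 V.
Assume saturation: I_D = (k_n/2)(V_GS − V_t)² = (2.2/2)×(2.7 − 0.9)² = 1.1×1.8² = 3.58 mA.
V_DS = V_DD − I_D·R_D = 15 − 3.58×0.47 = 13.3 V.
Saturation requires V_DS ≥ V_GS − V_t = 1.8 V; 13.3 ≥ 1.8 ✓.

I_D ≈ 3.6 mA, V_DS ≈ 13 V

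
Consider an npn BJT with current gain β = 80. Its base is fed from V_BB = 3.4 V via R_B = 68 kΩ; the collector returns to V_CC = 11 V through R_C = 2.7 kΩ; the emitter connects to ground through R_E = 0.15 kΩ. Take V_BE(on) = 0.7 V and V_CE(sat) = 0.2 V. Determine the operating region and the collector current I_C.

active; I_C ≈ 2.7 mA

Assume active. Base-emitter loop: I_B = (V_BB − V_BE)/(R_B + (β+1)R_E) = (3.4 − 0.7)/(68 + 81×0.15) = 0.0337 mA.
I_C = β·I_B = 80×0.0337 = 2.69 mA.
V_CE = V_CC − I_C·R_C − I_E·R_E = 11 − 2.69×2.7 − 2.73×0.15 = 3.31 V > V_CE(sat), so the active-region assumption holds.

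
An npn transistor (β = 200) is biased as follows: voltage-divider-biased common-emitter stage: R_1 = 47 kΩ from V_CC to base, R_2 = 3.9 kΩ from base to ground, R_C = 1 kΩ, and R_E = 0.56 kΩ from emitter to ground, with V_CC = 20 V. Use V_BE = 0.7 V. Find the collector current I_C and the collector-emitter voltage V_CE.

Thevenize the base divider: V_Th = V_CC·R_2/(R_1+R_2) = 20×3.9/50.9 = 1.53 V, R_Th = R_1‖R_2 = 3.6 kΩ.
Base-emitter loop: V_Th = I_B·R_Th + V_BE + (β+1)I_B·R_E, so I_B = (1.53 − 0.7) / (3.6 + 201×0.56) = 0.00717 mA.
I_C = β·I_B = 200×0.00717 = 1.43 mA, and I_E = (β+1)I_B = 1.44 mA.
V_CE = V_CC − I_C·R_C − I_E·R_E = 20 − 1.43×1 − 1.44×0.56 = 17.8 V.
V_CE = 17.8 V > 0.2 V confirms active-region operation.

I_C ≈ 1.4 mA, V_CE ≈ 18 V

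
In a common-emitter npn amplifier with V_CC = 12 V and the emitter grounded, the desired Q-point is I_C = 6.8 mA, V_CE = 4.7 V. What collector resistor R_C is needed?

Collector loop: V_CC = I_C·R_C + V_CE.
R_C = (V_CC − V_CE)/I_C = (12 − 4.7)/6.8 = 1.07 kΩ.

R_C ≈ 1.1 kΩ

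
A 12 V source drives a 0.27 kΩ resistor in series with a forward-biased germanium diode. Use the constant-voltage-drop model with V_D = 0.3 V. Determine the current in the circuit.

I ≈ 43 mA

KVL around the loop: 12 = V_D + I·R = 0.3 + I × 0.27 kΩ.
So I = (12 − 0.3) / 0.27 kΩ = 11.7 / 0.27 = 43.3 mA.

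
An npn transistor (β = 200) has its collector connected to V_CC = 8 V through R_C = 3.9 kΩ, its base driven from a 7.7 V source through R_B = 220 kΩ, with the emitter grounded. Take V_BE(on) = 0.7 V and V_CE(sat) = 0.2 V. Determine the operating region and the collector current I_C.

Assume active: I_B = (7.7 − 0.7)/220 = 0.0318 mA, giving I_C = β·I_B = 6.36 mA.
But then V_CE = 8 − 6.36×3.9 = -16.8 V < V_CE(sat) = 0.2 V — impossible in the active region.
So the transistor is saturated. With V_CE = 0.2 V, I_C = (V_CC − 0.2)/R_C = 7.8/3.9 = 2 mA.
Check: β·I_B = 6.36 mA > I_C = 2 mA, confirming saturation.

saturation; I_C ≈ 2 mA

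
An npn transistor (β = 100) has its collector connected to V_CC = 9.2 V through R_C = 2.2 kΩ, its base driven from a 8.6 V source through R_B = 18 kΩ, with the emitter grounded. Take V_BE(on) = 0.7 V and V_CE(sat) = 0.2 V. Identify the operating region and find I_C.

Assume active: I_B = (8.6 − 0.7)/18 = 0.439 mA, giving I_C = β·I_B = 43.9 mA.
But then V_CE = 9.2 − 43.9×2.2 = -87.4 V < V_CE(sat) = 0.2 V — impossible in the active region.
So the transistor is saturated. With V_CE = 0.2 V, I_C = (V_CC − 0.2)/R_C = 9/2.2 = 4.09 mA.
Check: β·I_B = 43.9 mA > I_C = 4.09 mA, confirming saturation.

saturation; I_C ≈ 4.1 mA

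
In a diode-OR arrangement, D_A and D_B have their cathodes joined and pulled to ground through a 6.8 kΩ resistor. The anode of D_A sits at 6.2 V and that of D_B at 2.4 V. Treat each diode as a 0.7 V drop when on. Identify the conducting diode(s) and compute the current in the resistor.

Only D_A conducts; I_R ≈ 0.81 mA

Assume both conduct. Then node N would need to be at both 6.2−0.7 = 5.5 V and 2.4−0.7 = 1.7 V, which is impossible.
Assume only D_A conducts: V_N = 6.2 − 0.7 = 5.5 V, so I_R = 5.5/6.8 = 0.809 mA.
Check D_B: its anode-to-cathode voltage is 2.4 − 5.5 = -3.1 V < 0.7 V, so it is off. The assumption is consistent.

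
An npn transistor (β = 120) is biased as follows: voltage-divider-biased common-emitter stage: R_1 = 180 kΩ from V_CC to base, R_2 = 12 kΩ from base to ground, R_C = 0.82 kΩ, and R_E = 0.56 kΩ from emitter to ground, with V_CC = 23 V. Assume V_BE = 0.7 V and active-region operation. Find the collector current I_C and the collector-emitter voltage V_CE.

I_C ≈ 1.1 mA, V_CE ≈ 21 V

Thevenize the base divider: V_Th = V_CC·R_2/(R_1+R_2) = 23×12/192 = 1.44 V, R_Th = R_1‖R_2 = 11.2 kΩ.
Base-emitter loop: V_Th = I_B·R_Th + V_BE + (β+1)I_B·R_E, so I_B = (1.44 − 0.7) / (11.2 + 121×0.56) = 0.00933 mA.
I_C = β·I_B = 120×0.00933 = 1.12 mA, and I_E = (β+1)I_B = 1.13 mA.
V_CE = V_CC − I_C·R_C − I_E·R_E = 23 − 1.12×0.82 − 1.13×0.56 = 21.4 V.
V_CE = 21.4 V > 0.2 V confirms active-region operation.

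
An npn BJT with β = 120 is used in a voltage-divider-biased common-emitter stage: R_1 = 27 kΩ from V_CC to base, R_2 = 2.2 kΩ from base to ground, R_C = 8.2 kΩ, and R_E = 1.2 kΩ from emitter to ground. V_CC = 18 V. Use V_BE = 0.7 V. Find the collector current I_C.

I_C ≈ 0.53 mA

Thevenize the base divider: V_Th = V_CC·R_2/(R_1+R_2) = 18×2.2/29.2 = 1.36 V, R_Th = R_1‖R_2 = 2.03 kΩ.
Base-emitter loop: V_Th = I_B·R_Th + V_BE + (β+1)I_B·R_E, so I_B = (1.36 − 0.7) / (2.03 + 121×1.2) = 0.00446 mA.
I_C = β·I_B = 120×0.00446 = 0.535 mA, and I_E = (β+1)I_B = 0.539 mA.
V_CE = V_CC − I_C·R_C − I_E·R_E = 18 − 0.535×8.2 − 0.539×1.2 = 13 V.
V_CE = 13 V > 0.2 V confirms active-region operation.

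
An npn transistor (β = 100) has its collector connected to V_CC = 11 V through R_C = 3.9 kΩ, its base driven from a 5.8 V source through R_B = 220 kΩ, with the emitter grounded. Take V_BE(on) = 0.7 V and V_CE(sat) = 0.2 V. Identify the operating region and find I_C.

Assume active. Base-emitter loop: I_B = (V_BB − V_BE)/R_B = (5.8 − 0.7)/220 = 0.0232 mA.
I_C = β·I_B = 100×0.0232 = 2.32 mA.
V_CE = V_CC − I_C·R_C = 11 − 2.32×3.9 = 1.96 V > V_CE(sat), so the active-region assumption holds.

active; I_C ≈ 2.3 mA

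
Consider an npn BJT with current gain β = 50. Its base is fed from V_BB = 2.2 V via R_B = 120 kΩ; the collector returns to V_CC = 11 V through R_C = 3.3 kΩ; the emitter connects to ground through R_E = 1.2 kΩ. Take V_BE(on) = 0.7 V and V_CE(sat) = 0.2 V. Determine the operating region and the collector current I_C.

Assume active. Base-emitter loop: I_B = (V_BB − V_BE)/(R_B + (β+1)R_E) = (2.2 − 0.7)/(120 + 51×1.2) = 0.00828 mA.
I_C = β·I_B = 50×0.00828 = 0.414 mA.
V_CE = V_CC − I_C·R_C − I_E·R_E = 11 − 0.414×3.3 − 0.422×1.2 = 9.13 V > V_CE(sat), so the active-region assumption holds.

active; I_C ≈ 0.41 mA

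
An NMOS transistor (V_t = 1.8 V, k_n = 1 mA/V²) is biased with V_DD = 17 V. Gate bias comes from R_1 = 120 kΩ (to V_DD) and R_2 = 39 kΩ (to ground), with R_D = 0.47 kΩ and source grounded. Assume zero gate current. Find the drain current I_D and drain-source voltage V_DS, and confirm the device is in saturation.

V_G = V_DD·R_2/(R_1+R_2) = 17×39/159 = 4.17 V. With the source grounded, V_GS = V_G = 4.17 V.
Assume saturation: I_D = (k_n/2)(V_GS − V_t)² = (1/2)×(4.17 − 1.8)² = 0.5×2.37² = 2.81 mA.
V_DS = V_DD − I_D·R_D = 17 − 2.81×0.47 = 15.7 V.
Saturation requires V_DS ≥ V_GS − V_t = 2.37 V; 15.7 ≥ 2.37 ✓.

I_D ≈ 2.8 mA, V_DS ≈ 16 V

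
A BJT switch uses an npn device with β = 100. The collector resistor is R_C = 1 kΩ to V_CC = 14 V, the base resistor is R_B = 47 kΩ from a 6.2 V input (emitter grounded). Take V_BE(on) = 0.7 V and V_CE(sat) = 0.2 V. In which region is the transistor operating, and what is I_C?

active; I_C ≈ 12 mA

Assume active. Base-emitter loop: I_B = (V_BB − V_BE)/R_B = (6.2 − 0.7)/47 = 0.117 mA.
I_C = β·I_B = 100×0.117 = 11.7 mA.
V_CE = V_CC − I_C·R_C = 14 − 11.7×1 = 2.3 V > V_CE(sat), so the active-region assumption holds.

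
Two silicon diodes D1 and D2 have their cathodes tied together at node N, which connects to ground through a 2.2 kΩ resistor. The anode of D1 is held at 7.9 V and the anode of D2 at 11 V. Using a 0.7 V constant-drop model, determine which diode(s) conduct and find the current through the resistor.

Assume both conduct. Then node N would need to be at both 7.9−0.7 = 7.2 V and 11−0.7 = 10.3 V, which is impossible.
Assume only D2 conducts: V_N = 11 − 0.7 = 10.3 V, so I_R = 10.3/2.2 = 4.68 mA.
Check D1: its anode-to-cathode voltage is 7.9 − 10.3 = -2.4 V < 0.7 V, so it is off. The assumption is consistent.

Only D2 conducts; I_R ≈ 4.7 mA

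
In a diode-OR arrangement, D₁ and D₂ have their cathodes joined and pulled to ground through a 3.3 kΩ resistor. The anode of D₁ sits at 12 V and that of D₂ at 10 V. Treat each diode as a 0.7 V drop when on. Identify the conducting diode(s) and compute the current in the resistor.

Assume both conduct. Then node N would need to be at both 12−0.7 = 11.3 V and 10−0.7 = 9.3 V, which is impossible.
Assume only D₁ conducts: V_N = 12 − 0.7 = 11.3 V, so I_R = 11.3/3.3 = 3.42 mA.
Check D₂: its anode-to-cathode voltage is 10 − 11.3 = -1.3 V < 0.7 V, so it is off. The assumption is consistent.

Only D₁ conducts; I_R ≈ 3.4 mA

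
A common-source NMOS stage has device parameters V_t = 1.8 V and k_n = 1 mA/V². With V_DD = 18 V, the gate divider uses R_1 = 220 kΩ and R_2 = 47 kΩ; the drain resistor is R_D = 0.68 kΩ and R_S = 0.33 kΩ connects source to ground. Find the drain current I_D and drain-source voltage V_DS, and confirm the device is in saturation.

V_G = V_DD·R_2/(R_1+R_2) = 18×47/267 = 3.17 V.
Assume saturation: I_D = (k_n/2)(V_GS − V_t)² with V_GS = V_G − I_D·R_S = 3.17 − 0.33·I_D.
Substituting gives 0.0545·I_D² − 1.45·I_D + 0.936 = 0, with roots I_D = 0.662 or 26 mA.
The root I_D = 26 mA gives V_GS = -5.41 V ≤ V_t, so take I_D = 0.662 mA.
Then V_GS = 2.95 V and V_DS = V_DD − I_D(R_D+R_S) = 18 − 0.662×1.01 = 17.3 V.
Saturation requires V_DS ≥ V_GS − V_t = 1.15 V; 17.3 ≥ 1.15 ✓.

I_D ≈ 0.66 mA, V_DS ≈ 17 V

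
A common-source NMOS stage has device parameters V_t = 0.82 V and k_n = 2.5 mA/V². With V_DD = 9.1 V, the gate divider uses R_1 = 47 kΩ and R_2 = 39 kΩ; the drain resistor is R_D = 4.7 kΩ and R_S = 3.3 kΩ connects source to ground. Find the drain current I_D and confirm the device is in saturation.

V_G = V_DD·R_2/(R_1+R_2) = 9.1×39/86 = 4.13 V.
Assume saturation: I_D = (k_n/2)(V_GS − V_t)² with V_GS = V_G − I_D·R_S = 4.13 − 3.3·I_D.
Substituting gives 13.6·I_D² − 28.3·I_D + 13.7 = 0, with roots I_D = 0.765 or 1.31 mA.
The root I_D = 1.31 mA gives V_GS = -0.205 V ≤ V_t, so take I_D = 0.765 mA.
Then V_GS = 1.6 V and V_DS = V_DD − I_D(R_D+R_S) = 9.1 − 0.765×8 = 2.98 V.
Saturation requires V_DS ≥ V_GS − V_t = 0.782 V; 2.98 ≥ 0.782 ✓.

I_D ≈ 0.76 mA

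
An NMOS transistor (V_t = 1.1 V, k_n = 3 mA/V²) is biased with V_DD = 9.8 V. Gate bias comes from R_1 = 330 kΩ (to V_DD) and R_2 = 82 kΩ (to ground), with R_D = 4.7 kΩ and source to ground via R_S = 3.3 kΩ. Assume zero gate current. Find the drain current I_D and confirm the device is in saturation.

V_G = V_DD·R_2/(R_1+R_2) = 9.8×82/412 = 1.95 V.
Assume saturation: I_D = (k_n/2)(V_GS − V_t)² with V_GS = V_G − I_D·R_S = 1.95 − 3.3·I_D.
Substituting gives 16.3·I_D² − 9.42·I_D + 1.08 = 0, with roots I_D = 0.159 or 0.418 mA.
The root I_D = 0.418 mA gives V_GS = 0.572 V ≤ V_t, so take I_D = 0.159 mA.
Then V_GS = 1.43 V and V_DS = V_DD − I_D(R_D+R_S) = 9.8 − 0.159×8 = 8.53 V.
Saturation requires V_DS ≥ V_GS − V_t = 0.326 V; 8.53 ≥ 0.326 ✓.

I_D ≈ 0.16 mA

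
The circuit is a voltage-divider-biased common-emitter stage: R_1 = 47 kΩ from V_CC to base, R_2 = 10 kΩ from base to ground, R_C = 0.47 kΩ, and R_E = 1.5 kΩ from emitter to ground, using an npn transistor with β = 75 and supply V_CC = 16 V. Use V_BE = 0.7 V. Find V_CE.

V_CE ≈ 13 V

Thevenize the base divider: V_Th = V_CC·R_2/(R_1+R_2) = 16×10/57 = 2.81 V, R_Th = R_1‖R_2 = 8.25 kΩ.
Base-emitter loop: V_Th = I_B·R_Th + V_BE + (β+1)I_B·R_E, so I_B = (2.81 − 0.7) / (8.25 + 76×1.5) = 0.0172 mA.
I_C = β·I_B = 75×0.0172 = 1.29 mA, and I_E = (β+1)I_B = 1.31 mA.
V_CE = V_CC − I_C·R_C − I_E·R_E = 16 − 1.29×0.47 − 1.31×1.5 = 13.4 V.
V_CE = 13.4 V > 0.2 V confirms active-region operation.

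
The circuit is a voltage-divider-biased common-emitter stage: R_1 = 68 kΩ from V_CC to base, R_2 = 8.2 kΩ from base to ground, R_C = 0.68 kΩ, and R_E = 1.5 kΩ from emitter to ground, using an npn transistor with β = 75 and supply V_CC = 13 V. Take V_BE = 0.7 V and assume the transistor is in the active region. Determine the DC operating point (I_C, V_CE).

I_C ≈ 0.43 mA, V_CE ≈ 12 V

Thevenize the base divider: V_Th = V_CC·R_2/(R_1+R_2) = 13×8.2/76.2 = 1.4 V, R_Th = R_1‖R_2 = 7.32 kΩ.
Base-emitter loop: V_Th = I_B·R_Th + V_BE + (β+1)I_B·R_E, so I_B = (1.4 − 0.7) / (7.32 + 76×1.5) = 0.00576 mA.
I_C = β·I_B = 75×0.00576 = 0.432 mA, and I_E = (β+1)I_B = 0.438 mA.
V_CE = V_CC − I_C·R_C − I_E·R_E = 13 − 0.432×0.68 − 0.438×1.5 = 12 V.
V_CE = 12 V > 0.2 V confirms active-region operation.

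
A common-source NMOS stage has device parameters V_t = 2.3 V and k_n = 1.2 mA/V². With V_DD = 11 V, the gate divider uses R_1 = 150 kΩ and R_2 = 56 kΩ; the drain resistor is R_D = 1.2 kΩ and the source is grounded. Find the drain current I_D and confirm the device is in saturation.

V_G = V_DD·R_2/(R_1+R_2) = 11×56/206 = 2.99 V. With the source grounded, V_GS = V_G = 2.99 V.
Assume saturation: I_D = (k_n/2)(V_GS − V_t)² = (1.2/2)×(2.99 − 2.3)² = 0.6×0.69² = 0.286 mA.
V_DS = V_DD − I_D·R_D = 11 − 0.286×1.2 = 10.7 V.
Saturation requires V_DS ≥ V_GS − V_t = 0.69 V; 10.7 ≥ 0.69 ✓.

I_D ≈ 0.29 mA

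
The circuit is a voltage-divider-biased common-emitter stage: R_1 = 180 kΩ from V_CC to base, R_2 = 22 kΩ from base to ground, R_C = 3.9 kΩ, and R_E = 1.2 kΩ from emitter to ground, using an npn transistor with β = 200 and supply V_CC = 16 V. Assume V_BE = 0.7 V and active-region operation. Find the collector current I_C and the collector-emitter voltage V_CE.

Thevenize the base divider: V_Th = V_CC·R_2/(R_1+R_2) = 16×22/202 = 1.74 V, R_Th = R_1‖R_2 = 19.6 kΩ.
Base-emitter loop: V_Th = I_B·R_Th + V_BE + (β+1)I_B·R_E, so I_B = (1.74 − 0.7) / (19.6 + 201×1.2) = 0.004 mA.
I_C = β·I_B = 200×0.004 = 0.8 mA, and I_E = (β+1)I_B = 0.804 mA.
V_CE = V_CC − I_C·R_C − I_E·R_E = 16 − 0.8×3.9 − 0.804×1.2 = 11.9 V.
V_CE = 11.9 V > 0.2 V confirms active-region operation.

I_C ≈ 0.8 mA, V_CE ≈ 12 V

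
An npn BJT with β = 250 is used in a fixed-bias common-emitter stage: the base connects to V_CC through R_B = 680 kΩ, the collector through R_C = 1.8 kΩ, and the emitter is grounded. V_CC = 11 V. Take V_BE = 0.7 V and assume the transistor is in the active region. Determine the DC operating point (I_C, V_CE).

Base loop: V_CC = I_B·R_B + V_BE, so I_B = (11 − 0.7)/680 kΩ = 0.0151 mA.
In the active region I_C = β·I_B = 250 × 0.0151 = 3.79 mA.
Collector loop: V_CE = V_CC − I_C·R_C = 11 − 3.79×1.8 = 4.18 V.
Since V_CE = 4.18 V > V_CE(sat) ≈ 0.2 V, the transistor is in the active region as assumed.

I_C ≈ 3.8 mA, V_CE ≈ 4.2 V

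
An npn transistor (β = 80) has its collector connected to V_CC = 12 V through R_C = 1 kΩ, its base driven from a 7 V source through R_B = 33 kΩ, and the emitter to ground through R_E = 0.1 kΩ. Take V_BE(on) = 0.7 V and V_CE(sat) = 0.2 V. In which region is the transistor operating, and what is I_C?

Assume active: I_B = (7 − 0.7)/(33 + 81×0.1) = 0.153 mA, I_C = β·I_B = 12.3 mA.
Then V_CE = 12 − 12.3×1 − 12.4×0.1 = -1.5 V < 0.2 V — the active assumption fails.
Re-solve with V_CE = 0.2 V. KCL at the emitter: V_E/R_E = (V_BB−0.7−V_E)/R_B + (V_CC−0.2−V_E)/R_C, giving V_E = 1.09 V.
I_C = (V_CC − 0.2 − V_E)/R_C = (11.8 − 1.09)/1 = 10.7 mA.
Check: I_B = (6.3 − 1.09)/33 = 0.158 mA, and β·I_B = 12.6 mA > I_C, confirming saturation.

saturation; I_C ≈ 11 mA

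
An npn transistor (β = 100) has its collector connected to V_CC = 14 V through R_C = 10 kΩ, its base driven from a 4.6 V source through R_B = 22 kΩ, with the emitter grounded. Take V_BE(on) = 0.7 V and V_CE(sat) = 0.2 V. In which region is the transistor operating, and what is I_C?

saturation; I_C ≈ 1.4 mA

Assume active: I_B = (4.6 − 0.7)/22 = 0.177 mA, giving I_C = β·I_B = 17.7 mA.
But then V_CE = 14 − 17.7×10 = -163 V < V_CE(sat) = 0.2 V — impossible in the active region.
So the transistor is saturated. With V_CE = 0.2 V, I_C = (V_CC − 0.2)/R_C = 13.8/10 = 1.38 mA.
Check: β·I_B = 17.7 mA > I_C = 1.38 mA, confirming saturation.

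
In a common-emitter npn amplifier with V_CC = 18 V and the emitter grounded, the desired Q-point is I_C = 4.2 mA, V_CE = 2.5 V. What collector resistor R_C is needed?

R_C ≈ 3.7 kΩ

Collector loop: V_CC = I_C·R_C + V_CE.
R_C = (V_CC − V_CE)/I_C = (18 − 2.5)/4.2 = 3.69 kΩ.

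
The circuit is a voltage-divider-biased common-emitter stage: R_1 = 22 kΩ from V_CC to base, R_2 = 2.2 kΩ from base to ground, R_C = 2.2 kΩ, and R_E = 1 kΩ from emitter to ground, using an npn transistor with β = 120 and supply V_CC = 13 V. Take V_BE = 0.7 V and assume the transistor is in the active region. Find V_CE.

Thevenize the base divider: V_Th = V_CC·R_2/(R_1+R_2) = 13×2.2/24.2 = 1.18 V, R_Th = R_1‖R_2 = 2 kΩ.
Base-emitter loop: V_Th = I_B·R_Th + V_BE + (β+1)I_B·R_E, so I_B = (1.18 − 0.7) / (2 + 121×1) = 0.00392 mA.
I_C = β·I_B = 120×0.00392 = 0.47 mA, and I_E = (β+1)I_B = 0.474 mA.
V_CE = V_CC − I_C·R_C − I_E·R_E = 13 − 0.47×2.2 − 0.474×1 = 11.5 V.
V_CE = 11.5 V > 0.2 V confirms active-region operation.

V_CE ≈ 11 V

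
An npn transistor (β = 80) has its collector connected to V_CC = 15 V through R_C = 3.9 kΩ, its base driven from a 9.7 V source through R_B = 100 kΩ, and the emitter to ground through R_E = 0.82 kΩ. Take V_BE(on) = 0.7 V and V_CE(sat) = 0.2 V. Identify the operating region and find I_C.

Assume active: I_B = (9.7 − 0.7)/(100 + 81×0.82) = 0.0541 mA, I_C = β·I_B = 4.33 mA.
Then V_CE = 15 − 4.33×3.9 − 4.38×0.82 = -5.46 V < 0.2 V — the active assumption fails.
Re-solve with V_CE = 0.2 V. KCL at the emitter: V_E/R_E = (V_BB−0.7−V_E)/R_B + (V_CC−0.2−V_E)/R_C, giving V_E = 2.61 V.
I_C = (V_CC − 0.2 − V_E)/R_C = (14.8 − 2.61)/3.9 = 3.12 mA.
Check: I_B = (9 − 2.61)/100 = 0.0639 mA, and β·I_B = 5.11 mA > I_C, confirming saturation.

saturation; I_C ≈ 3.1 mA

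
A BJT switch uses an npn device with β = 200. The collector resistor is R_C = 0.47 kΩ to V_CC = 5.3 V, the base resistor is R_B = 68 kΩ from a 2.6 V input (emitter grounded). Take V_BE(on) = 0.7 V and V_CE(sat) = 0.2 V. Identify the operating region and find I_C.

active; I_C ≈ 5.6 mA

Assume active. Base-emitter loop: I_B = (V_BB − V_BE)/R_B = (2.6 − 0.7)/68 = 0.0279 mA.
I_C = β·I_B = 200×0.0279 = 5.59 mA.
V_CE = V_CC − I_C·R_C = 5.3 − 5.59×0.47 = 2.67 V > V_CE(sat), so the active-region assumption holds.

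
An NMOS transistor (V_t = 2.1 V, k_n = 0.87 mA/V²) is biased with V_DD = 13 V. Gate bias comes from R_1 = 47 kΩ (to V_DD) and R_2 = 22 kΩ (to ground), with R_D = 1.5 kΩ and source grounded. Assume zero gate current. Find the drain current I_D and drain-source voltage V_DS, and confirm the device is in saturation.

V_G = V_DD·R_2/(R_1+R_2) = 13×22/69 = 4.14 V. With the source grounded, V_GS = V_G = 4.14 V.
Assume saturation: I_D = (k_n/2)(V_GS − V_t)² = (0.87/2)×(4.14 − 2.1)² = 0.435×2.04² = 1.82 mA.
V_DS = V_DD − I_D·R_D = 13 − 1.82×1.5 = 10.3 V.
Saturation requires V_DS ≥ V_GS − V_t = 2.04 V; 10.3 ≥ 2.04 ✓.

I_D ≈ 1.8 mA, V_DS ≈ 10 V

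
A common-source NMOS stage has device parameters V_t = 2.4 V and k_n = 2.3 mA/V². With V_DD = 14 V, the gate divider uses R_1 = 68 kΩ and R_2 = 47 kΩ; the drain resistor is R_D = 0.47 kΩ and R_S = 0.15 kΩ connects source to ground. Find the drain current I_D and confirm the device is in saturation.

I_D ≈ 6.4 mA

V_G = V_DD·R_2/(R_1+R_2) = 14×47/115 = 5.72 V.
Assume saturation: I_D = (k_n/2)(V_GS − V_t)² with V_GS = V_G − I_D·R_S = 5.72 − 0.15·I_D.
Substituting gives 0.0259·I_D² − 2.15·I_D + 12.7 = 0, with roots I_D = 6.41 or 76.5 mA.
The root I_D = 76.5 mA gives V_GS = -5.76 V ≤ V_t, so take I_D = 6.41 mA.
Then V_GS = 4.76 V and V_DS = V_DD − I_D(R_D+R_S) = 14 − 6.41×0.62 = 10 V.
Saturation requires V_DS ≥ V_GS − V_t = 2.36 V; 10 ≥ 2.36 ✓.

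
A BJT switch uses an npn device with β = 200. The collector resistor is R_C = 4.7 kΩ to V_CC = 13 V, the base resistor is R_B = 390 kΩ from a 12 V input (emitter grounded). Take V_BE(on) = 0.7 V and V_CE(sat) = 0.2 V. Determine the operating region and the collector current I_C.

saturation; I_C ≈ 2.7 mA

Assume active: I_B = (12 − 0.7)/390 = 0.029 mA, giving I_C = β·I_B = 5.79 mA.
But then V_CE = 13 − 5.79×4.7 = -14.2 V < V_CE(sat) = 0.2 V — impossible in the active region.
So the transistor is saturated. With V_CE = 0.2 V, I_C = (V_CC − 0.2)/R_C = 12.8/4.7 = 2.72 mA.
Check: β·I_B = 5.79 mA > I_C = 2.72 mA, confirming saturation.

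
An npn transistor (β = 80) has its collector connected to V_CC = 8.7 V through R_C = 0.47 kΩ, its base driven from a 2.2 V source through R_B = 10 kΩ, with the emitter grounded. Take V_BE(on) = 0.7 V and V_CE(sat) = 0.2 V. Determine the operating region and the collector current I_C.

active; I_C ≈ 12 mA

Assume active. Base-emitter loop: I_B = (V_BB − V_BE)/R_B = (2.2 − 0.7)/10 = 0.15 mA.
I_C = β·I_B = 80×0.15 = 12 mA.
V_CE = V_CC − I_C·R_C = 8.7 − 12×0.47 = 3.06 V > V_CE(sat), so the active-region assumption holds.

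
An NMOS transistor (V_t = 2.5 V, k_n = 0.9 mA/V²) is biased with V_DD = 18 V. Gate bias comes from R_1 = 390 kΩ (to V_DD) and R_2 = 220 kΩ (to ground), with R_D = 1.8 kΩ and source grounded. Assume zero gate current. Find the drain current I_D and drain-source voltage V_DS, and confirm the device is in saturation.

I_D ≈ 7.2 mA, V_DS ≈ 5.1 V

V_G = V_DD·R_2/(R_1+R_2) = 18×220/610 = 6.49 V. With the source grounded, V_GS = V_G = 6.49 V.
Assume saturation: I_D = (k_n/2)(V_GS − V_t)² = (0.9/2)×(6.49 − 2.5)² = 0.45×3.99² = 7.17 mA.
V_DS = V_DD − I_D·R_D = 18 − 7.17×1.8 = 5.09 V.
Saturation requires V_DS ≥ V_GS − V_t = 3.99 V; 5.09 ≥ 3.99 ✓.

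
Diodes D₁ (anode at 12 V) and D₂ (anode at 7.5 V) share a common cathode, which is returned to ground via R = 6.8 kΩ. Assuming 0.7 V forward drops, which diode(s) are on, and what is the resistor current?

Assume both conduct. Then node N would need to be at both 12−0.7 = 11.3 V and 7.5−0.7 = 6.8 V, which is impossible.
Assume only D₁ conducts: V_N = 12 − 0.7 = 11.3 V, so I_R = 11.3/6.8 = 1.66 mA.
Check D₂: its anode-to-cathode voltage is 7.5 − 11.3 = -3.8 V < 0.7 V, so it is off. The assumption is consistent.

Only D₁ conducts; I_R ≈ 1.7 mA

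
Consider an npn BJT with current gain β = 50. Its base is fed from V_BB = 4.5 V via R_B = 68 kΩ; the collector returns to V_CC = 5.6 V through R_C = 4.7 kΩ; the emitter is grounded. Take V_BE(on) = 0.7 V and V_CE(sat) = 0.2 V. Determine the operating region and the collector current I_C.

Assume active: I_B = (4.5 − 0.7)/68 = 0.0559 mA, giving I_C = β·I_B = 2.79 mA.
But then V_CE = 5.6 − 2.79×4.7 = -7.53 V < V_CE(sat) = 0.2 V — impossible in the active region.
So the transistor is saturated. With V_CE = 0.2 V, I_C = (V_CC − 0.2)/R_C = 5.4/4.7 = 1.15 mA.
Check: β·I_B = 2.79 mA > I_C = 1.15 mA, confirming saturation.

saturation; I_C ≈ 1.1 mA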